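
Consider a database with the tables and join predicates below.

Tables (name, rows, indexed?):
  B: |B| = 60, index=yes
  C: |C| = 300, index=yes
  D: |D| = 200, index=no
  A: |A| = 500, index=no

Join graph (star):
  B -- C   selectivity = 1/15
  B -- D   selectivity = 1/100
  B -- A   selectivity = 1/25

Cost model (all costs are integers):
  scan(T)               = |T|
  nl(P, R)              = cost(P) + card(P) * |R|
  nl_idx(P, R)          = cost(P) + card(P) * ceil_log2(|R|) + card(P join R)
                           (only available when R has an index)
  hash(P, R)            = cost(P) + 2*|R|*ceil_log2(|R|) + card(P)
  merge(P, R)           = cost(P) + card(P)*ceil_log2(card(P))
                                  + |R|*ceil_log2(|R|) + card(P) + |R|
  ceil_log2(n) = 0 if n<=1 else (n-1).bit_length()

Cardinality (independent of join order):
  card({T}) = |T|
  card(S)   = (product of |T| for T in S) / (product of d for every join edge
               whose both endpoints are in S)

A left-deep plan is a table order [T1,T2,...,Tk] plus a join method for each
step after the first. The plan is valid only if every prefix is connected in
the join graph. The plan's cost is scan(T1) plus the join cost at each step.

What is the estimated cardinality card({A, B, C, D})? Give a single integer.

Tables in S: A(500), B(60), C(300), D(200)
Edges inside S: B-C(d=15), B-D(d=100), B-A(d=25)
numerator = 500 * 60 * 300 * 200 = 1800000000
denominator = 15 * 100 * 25 = 37500
card(S) = 1800000000 / 37500 = 48000

48000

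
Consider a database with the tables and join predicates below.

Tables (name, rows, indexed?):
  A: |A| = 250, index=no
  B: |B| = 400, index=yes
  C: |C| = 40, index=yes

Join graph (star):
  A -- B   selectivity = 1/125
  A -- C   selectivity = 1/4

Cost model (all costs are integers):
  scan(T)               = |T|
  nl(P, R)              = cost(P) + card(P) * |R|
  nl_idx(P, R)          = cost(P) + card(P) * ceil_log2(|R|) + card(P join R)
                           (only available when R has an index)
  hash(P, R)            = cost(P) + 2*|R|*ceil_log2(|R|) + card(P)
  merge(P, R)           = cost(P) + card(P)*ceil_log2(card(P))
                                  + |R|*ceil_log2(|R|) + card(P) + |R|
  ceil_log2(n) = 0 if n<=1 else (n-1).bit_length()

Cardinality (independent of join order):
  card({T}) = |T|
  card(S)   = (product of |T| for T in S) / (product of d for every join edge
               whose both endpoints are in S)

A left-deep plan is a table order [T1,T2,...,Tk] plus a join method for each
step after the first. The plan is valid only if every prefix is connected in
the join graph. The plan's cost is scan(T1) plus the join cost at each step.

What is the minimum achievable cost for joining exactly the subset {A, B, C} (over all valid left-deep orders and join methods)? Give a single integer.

Selinger DP over subsets of {A,B,C}:
  {A}: scan cost=250, card=250
  {B}: scan cost=400, card=400
  {C}: scan cost=40, card=40
  {AB}: card=800; try (B,nl_idx)→3300, (A,hash)→4800, (B,merge)→6500, (A,merge)→6650, (B,hash)→7700, (B,nl)→100250 …(+1); best=3300 via (B,nl_idx)
  {AC}: card=2500; try (C,hash)→980, (A,merge)→2570, (C,merge)→2780, (A,hash)→4080, (C,nl_idx)→4250, (A,nl)→10040 …(+1); best=980 via (C,hash)
  {ABC}: card=8000; try (C,hash)→4580, (B,hash)→10680, (C,merge)→12380, (C,nl_idx)→16100, (B,nl_idx)→31480, (C,nl)→35300 …(+2); best=4580 via (C,hash)

4580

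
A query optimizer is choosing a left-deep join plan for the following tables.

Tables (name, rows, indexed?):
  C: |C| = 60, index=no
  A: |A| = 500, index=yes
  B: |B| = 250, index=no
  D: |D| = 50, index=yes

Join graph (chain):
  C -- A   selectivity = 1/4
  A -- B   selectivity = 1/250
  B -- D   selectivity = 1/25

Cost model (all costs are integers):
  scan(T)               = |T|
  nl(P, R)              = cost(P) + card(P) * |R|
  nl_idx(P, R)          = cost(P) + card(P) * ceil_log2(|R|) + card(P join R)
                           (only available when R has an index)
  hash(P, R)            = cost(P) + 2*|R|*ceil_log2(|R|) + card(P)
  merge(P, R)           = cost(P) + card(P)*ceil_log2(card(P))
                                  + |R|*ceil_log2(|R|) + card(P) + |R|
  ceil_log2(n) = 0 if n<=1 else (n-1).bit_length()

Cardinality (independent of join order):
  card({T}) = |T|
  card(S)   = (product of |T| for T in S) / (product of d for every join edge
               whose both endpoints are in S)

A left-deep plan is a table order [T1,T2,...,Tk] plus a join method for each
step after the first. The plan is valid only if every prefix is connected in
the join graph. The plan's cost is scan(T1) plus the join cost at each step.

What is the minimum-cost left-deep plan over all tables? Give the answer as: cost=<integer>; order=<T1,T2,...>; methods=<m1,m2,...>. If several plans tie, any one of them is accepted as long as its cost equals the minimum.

cost=5820; order=B,A,D,C; methods=nl_idx,hash,hash

Selinger DP (subsets sized 1..n):
  {C}: scan cost=60, card=60
  {A}: scan cost=500, card=500
  {B}: scan cost=250, card=250
  {D}: scan cost=50, card=50
  {AC}: card=7500; try (C,hash)→1720, (A,merge)→5480, (C,merge)→5920, (A,nl_idx)→8100, (A,hash)→9120, (A,nl)→30060 …(+1); best=1720 via (C,hash)
  {AB}: card=500; try (A,nl_idx)→3000, (B,hash)→5000, (A,merge)→7500, (B,merge)→7750, (A,hash)→9500, (A,nl)→125250 …(+1); best=3000 via (A,nl_idx)
  {BD}: card=500; try (D,hash)→1100, (D,nl_idx)→2250, (B,merge)→2650, (D,merge)→2850, (B,hash)→4100, (B,nl)→12550 …(+1); best=1100 via (D,hash)
  {ABC}: card=7500; try (C,hash)→4220, (C,merge)→8420, (B,hash)→13220, (C,nl)→33000, (B,merge)→108970, (B,nl)→1876720; best=4220 via (C,hash)
  {ABD}: card=1000; try (D,hash)→4100, (A,nl_idx)→6600, (D,nl_idx)→7000, (D,merge)→8350, (A,hash)→10600, (A,merge)→11100 …(+2); best=4100 via (D,hash)
  {ABCD}: card=15000; try (C,hash)→5820, (D,hash)→12320, (C,merge)→15520, (C,nl)→64100, (D,nl_idx)→64220, (D,merge)→109570 …(+1); best=5820 via (C,hash)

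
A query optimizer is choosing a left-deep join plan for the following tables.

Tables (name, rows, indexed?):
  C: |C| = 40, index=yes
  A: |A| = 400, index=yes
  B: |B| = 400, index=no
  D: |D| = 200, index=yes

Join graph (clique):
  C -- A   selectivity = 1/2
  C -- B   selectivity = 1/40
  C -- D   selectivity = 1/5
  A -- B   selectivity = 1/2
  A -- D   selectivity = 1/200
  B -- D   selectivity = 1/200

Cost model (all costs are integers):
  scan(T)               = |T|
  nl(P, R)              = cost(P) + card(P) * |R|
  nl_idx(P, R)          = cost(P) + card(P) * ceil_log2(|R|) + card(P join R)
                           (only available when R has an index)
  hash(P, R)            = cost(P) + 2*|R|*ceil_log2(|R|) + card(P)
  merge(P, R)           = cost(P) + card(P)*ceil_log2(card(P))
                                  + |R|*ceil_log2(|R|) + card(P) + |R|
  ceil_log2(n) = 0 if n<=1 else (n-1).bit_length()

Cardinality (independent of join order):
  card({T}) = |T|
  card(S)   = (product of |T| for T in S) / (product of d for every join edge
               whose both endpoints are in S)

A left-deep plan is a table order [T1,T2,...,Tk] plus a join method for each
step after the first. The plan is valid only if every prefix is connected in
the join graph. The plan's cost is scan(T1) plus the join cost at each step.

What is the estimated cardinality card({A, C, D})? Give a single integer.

1600

Tables in S: A(400), C(40), D(200)
Edges inside S: C-A(d=2), C-D(d=5), A-D(d=200)
numerator = 400 * 40 * 200 = 3200000
denominator = 2 * 5 * 200 = 2000
card(S) = 3200000 / 2000 = 1600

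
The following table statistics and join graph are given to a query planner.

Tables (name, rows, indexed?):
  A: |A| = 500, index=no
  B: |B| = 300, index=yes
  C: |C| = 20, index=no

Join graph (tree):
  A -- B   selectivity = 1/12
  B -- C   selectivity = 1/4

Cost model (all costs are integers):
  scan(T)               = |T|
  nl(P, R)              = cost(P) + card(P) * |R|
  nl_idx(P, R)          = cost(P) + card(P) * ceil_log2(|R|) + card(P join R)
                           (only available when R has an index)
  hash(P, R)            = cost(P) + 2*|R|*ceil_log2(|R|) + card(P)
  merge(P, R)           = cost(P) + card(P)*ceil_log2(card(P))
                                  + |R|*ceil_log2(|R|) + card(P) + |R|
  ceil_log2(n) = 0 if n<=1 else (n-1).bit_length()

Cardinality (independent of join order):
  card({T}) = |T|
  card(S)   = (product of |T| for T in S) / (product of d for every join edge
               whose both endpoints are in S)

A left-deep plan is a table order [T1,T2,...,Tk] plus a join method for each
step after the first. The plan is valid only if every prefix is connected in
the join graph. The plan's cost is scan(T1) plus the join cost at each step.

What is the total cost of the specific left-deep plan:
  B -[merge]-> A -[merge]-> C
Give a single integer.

195920

step 1: scan B: cost=300, card=300
step 2: join A via merge
    card(P join A) = 300*500/(12) = 12500
    cost = 300 + 300*9 + 500*9 + 300 + 500 = 8300
step 3: join C via merge
    card(P join C) = 12500*20/(4) = 62500
    cost = 8300 + 12500*14 + 20*5 + 12500 + 20 = 195920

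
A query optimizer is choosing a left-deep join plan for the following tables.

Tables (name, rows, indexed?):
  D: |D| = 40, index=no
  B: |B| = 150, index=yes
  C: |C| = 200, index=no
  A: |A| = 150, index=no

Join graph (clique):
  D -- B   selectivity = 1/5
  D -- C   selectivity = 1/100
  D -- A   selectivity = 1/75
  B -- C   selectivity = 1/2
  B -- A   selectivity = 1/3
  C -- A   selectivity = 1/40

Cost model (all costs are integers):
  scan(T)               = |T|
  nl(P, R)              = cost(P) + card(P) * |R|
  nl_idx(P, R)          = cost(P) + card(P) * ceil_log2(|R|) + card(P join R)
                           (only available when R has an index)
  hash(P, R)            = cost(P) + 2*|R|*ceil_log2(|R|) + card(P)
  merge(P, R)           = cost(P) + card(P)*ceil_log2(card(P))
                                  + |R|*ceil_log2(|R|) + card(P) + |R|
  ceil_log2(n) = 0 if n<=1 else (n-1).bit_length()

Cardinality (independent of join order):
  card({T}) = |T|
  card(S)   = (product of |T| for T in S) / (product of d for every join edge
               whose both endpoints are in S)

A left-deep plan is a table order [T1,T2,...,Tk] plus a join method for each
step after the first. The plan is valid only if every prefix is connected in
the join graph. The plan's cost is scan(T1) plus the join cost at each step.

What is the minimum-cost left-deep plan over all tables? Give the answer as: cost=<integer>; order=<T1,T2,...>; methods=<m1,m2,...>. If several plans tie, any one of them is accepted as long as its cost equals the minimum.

Selinger DP (subsets sized 1..n):
  {D}: scan cost=40, card=40
  {B}: scan cost=150, card=150
  {C}: scan cost=200, card=200
  {A}: scan cost=150, card=150
  {BD}: card=1200; try (D,hash)→780, (B,nl_idx)→1560, (B,merge)→1670, (D,merge)→1780, (B,hash)→2480, (B,nl)→6040 …(+1); best=780 via (D,hash)
  {CD}: card=80; try (D,hash)→880, (C,merge)→2120, (D,merge)→2280, (C,hash)→3280, (C,nl)→8040, (D,nl)→8200; best=880 via (D,hash)
  {AD}: card=80; try (D,hash)→780, (A,merge)→1670, (D,merge)→1780, (A,hash)→2480, (A,nl)→6040, (D,nl)→6150; best=780 via (D,hash)
  {BC}: card=15000; try (B,hash)→2800, (C,merge)→3300, (B,merge)→3350, (C,hash)→3500, (B,nl_idx)→16800, (C,nl)→30150 …(+1); best=2800 via (B,hash)
  {AB}: card=7500; try (B,hash)→2700, (A,hash)→2700, (B,merge)→2850, (A,merge)→2850, (B,nl_idx)→8850, (B,nl)→22650 …(+1); best=2700 via (B,hash)
  {AC}: card=750; try (A,hash)→2800, (C,merge)→3300, (A,merge)→3350, (C,hash)→3500, (C,nl)→30150, (A,nl)→30200; best=2800 via (A,hash)
  {BCD}: card=1200; try (B,nl_idx)→2720, (B,merge)→2870, (B,hash)→3360, (C,hash)→5180, (B,nl)→12880, (C,merge)→16980 …(+4); best=2720 via (B,nl_idx)
  {ABD}: card=800; try (B,nl_idx)→2220, (B,merge)→2770, (B,hash)→3260, (A,hash)→4380, (D,hash)→10680, (B,nl)→12780 …(+4); best=2220 via (B,nl_idx)
  {ACD}: card=4; try (A,merge)→2870, (C,merge)→3220, (A,hash)→3360, (D,hash)→4030, (C,hash)→4060, (D,merge)→11330 …(+3); best=2870 via (A,merge)
  {ABC}: card=18750; try (B,hash)→5950, (B,merge)→12400, (C,hash)→13400, (A,hash)→20200, (B,nl_idx)→27550, (C,merge)→109500 …(+4); best=5950 via (B,hash)
  {ABCD}: card=20; try (B,nl_idx)→2922, (B,nl)→3470, (B,merge)→4232, (B,hash)→5274, (C,hash)→6220, (A,hash)→6320 …(+7); best=2922 via (B,nl_idx)

cost=2922; order=C,D,A,B; methods=hash,merge,nl_idx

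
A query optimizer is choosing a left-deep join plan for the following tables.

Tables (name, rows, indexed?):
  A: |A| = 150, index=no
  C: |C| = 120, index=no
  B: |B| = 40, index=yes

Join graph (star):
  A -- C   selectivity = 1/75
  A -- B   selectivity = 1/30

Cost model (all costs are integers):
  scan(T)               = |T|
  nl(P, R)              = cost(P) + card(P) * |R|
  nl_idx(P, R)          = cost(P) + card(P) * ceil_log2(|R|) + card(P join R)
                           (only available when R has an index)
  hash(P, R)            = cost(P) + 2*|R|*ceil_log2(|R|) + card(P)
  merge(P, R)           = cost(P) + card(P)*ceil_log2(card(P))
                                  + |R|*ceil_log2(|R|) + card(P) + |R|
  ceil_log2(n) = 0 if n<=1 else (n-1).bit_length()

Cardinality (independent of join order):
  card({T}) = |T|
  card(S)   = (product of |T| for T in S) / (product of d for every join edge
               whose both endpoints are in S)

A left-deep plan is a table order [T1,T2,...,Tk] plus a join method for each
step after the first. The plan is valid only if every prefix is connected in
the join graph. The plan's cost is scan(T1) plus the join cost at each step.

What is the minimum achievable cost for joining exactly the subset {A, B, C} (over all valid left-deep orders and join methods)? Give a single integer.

2660

Selinger DP over subsets of {A,B,C}:
  {A}: scan cost=150, card=150
  {C}: scan cost=120, card=120
  {B}: scan cost=40, card=40
  {AC}: card=240; try (C,hash)→1980, (A,merge)→2430, (C,merge)→2460, (A,hash)→2640, (A,nl)→18120, (C,nl)→18150; best=1980 via (C,hash)
  {AB}: card=200; try (B,hash)→780, (B,nl_idx)→1250, (A,merge)→1670, (B,merge)→1780, (A,hash)→2480, (A,nl)→6040 …(+1); best=780 via (B,hash)
  {ABC}: card=320; try (C,hash)→2660, (B,hash)→2700, (C,merge)→3540, (B,nl_idx)→3740, (B,merge)→4420, (B,nl)→11580 …(+1); best=2660 via (C,hash)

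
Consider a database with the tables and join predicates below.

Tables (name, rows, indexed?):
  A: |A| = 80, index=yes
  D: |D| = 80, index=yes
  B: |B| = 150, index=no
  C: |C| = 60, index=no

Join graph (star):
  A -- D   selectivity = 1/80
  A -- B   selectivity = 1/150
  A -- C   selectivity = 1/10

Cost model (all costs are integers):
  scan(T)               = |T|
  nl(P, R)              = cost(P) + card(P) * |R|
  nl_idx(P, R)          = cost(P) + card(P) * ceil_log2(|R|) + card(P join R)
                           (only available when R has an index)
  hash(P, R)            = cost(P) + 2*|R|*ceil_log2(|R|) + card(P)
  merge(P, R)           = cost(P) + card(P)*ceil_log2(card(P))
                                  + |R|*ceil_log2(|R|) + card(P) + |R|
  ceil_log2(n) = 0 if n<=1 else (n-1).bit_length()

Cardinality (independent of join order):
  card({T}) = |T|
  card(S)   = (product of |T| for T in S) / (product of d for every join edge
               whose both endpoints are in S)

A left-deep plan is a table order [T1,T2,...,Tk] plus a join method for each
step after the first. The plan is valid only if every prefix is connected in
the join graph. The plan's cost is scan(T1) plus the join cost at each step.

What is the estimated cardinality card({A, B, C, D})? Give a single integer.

Tables in S: A(80), B(150), C(60), D(80)
Edges inside S: A-D(d=80), A-B(d=150), A-C(d=10)
numerator = 80 * 150 * 60 * 80 = 57600000
denominator = 80 * 150 * 10 = 120000
card(S) = 57600000 / 120000 = 480

480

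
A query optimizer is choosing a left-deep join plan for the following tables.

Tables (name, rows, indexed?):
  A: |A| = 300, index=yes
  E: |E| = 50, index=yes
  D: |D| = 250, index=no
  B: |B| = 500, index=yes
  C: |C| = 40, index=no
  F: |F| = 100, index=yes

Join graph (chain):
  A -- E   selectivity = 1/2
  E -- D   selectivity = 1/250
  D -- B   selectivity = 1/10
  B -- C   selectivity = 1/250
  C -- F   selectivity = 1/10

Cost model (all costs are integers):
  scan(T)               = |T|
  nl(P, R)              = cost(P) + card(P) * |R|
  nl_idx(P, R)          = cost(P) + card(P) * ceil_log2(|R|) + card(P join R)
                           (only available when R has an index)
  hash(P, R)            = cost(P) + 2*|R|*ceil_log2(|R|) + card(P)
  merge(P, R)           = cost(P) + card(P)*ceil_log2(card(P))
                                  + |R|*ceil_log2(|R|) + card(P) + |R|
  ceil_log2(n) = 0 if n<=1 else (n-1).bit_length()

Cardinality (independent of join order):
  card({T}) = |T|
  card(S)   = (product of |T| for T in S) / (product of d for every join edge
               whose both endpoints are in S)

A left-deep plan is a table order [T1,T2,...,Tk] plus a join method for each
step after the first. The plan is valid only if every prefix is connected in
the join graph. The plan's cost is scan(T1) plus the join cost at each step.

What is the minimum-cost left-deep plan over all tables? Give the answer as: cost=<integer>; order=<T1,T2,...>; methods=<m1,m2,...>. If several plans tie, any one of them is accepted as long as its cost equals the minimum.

Selinger DP (subsets sized 1..n):
  {A}: scan cost=300, card=300
  {E}: scan cost=50, card=50
  {D}: scan cost=250, card=250
  {B}: scan cost=500, card=500
  {C}: scan cost=40, card=40
  {F}: scan cost=100, card=100
  {AE}: card=7500; try (E,hash)→1200, (A,merge)→3400, (E,merge)→3650, (A,hash)→5500, (A,nl_idx)→8000, (E,nl_idx)→9600 …(+2); best=1200 via (E,hash)
  {DE}: card=50; try (E,hash)→1100, (E,nl_idx)→1800, (D,merge)→2650, (E,merge)→2850, (D,hash)→4100, (D,nl)→12550 …(+1); best=1100 via (E,hash)
  {BD}: card=12500; try (D,hash)→5000, (B,merge)→7500, (D,merge)→7750, (B,hash)→9500, (B,nl_idx)→15000, (B,nl)→125250 …(+1); best=5000 via (D,hash)
  {BC}: card=80; try (B,nl_idx)→480, (C,hash)→1480, (B,merge)→5320, (C,merge)→5780, (B,hash)→9080, (B,nl)→20040 …(+1); best=480 via (B,nl_idx)
  {CF}: card=400; try (C,hash)→680, (F,nl_idx)→720, (F,merge)→1120, (C,merge)→1180, (F,hash)→1480, (F,nl)→4040 …(+1); best=680 via (C,hash)
  {ADE}: card=7500; try (A,merge)→4450, (A,hash)→6550, (A,nl_idx)→9050, (D,hash)→12700, (A,nl)→16100, (D,merge)→108450 …(+1); best=4450 via (A,merge)
  {BDE}: card=2500; try (B,nl_idx)→4050, (B,merge)→6450, (B,hash)→10150, (E,hash)→18100, (B,nl)→26100, (E,nl_idx)→82500 …(+2); best=4050 via (B,nl_idx)
  {BCD}: card=2000; try (D,merge)→3370, (D,hash)→4560, (C,hash)→17980, (D,nl)→20480, (C,merge)→192780, (C,nl)→505000; best=3370 via (D,merge)
  {BCF}: card=800; try (F,nl_idx)→1840, (F,merge)→1920, (F,hash)→1960, (B,nl_idx)→5080, (F,nl)→8480, (B,merge)→9680 …(+2); best=1840 via (F,nl_idx)
  {ABDE}: card=375000; try (A,hash)→11950, (B,hash)→20950, (A,merge)→39550, (B,merge)→114450, (A,nl_idx)→401550, (B,nl_idx)→446950 …(+2); best=11950 via (A,hash)
  {BCDE}: card=400; try (E,hash)→5970, (C,hash)→7030, (E,nl_idx)→15770, (E,merge)→27720, (C,merge)→36830, (E,nl)→103370 …(+1); best=5970 via (E,hash)
  {BCDF}: card=20000; try (D,hash)→6640, (F,hash)→6770, (D,merge)→12890, (F,merge)→28170, (F,nl_idx)→37370, (D,nl)→201840 …(+1); best=6640 via (D,hash)
  {ABCDE}: card=60000; try (A,hash)→11770, (A,merge)→12970, (A,nl_idx)→69570, (A,nl)→125970, (C,hash)→387430, (C,merge)→7512230 …(+1); best=11770 via (A,hash)
  {BCDEF}: card=4000; try (F,hash)→7770, (F,merge)→10770, (F,nl_idx)→12770, (E,hash)→27240, (F,nl)→45970, (E,nl_idx)→130640 …(+2); best=7770 via (F,hash)
  {ABCDEF}: card=600000; try (A,hash)→17170, (A,merge)→62770, (F,hash)→73170, (A,nl_idx)→643770, (F,nl_idx)→1031770, (F,merge)→1032570 …(+2); best=17170 via (A,hash)

cost=17170; order=C,B,D,E,F,A; methods=nl_idx,merge,hash,hash,hash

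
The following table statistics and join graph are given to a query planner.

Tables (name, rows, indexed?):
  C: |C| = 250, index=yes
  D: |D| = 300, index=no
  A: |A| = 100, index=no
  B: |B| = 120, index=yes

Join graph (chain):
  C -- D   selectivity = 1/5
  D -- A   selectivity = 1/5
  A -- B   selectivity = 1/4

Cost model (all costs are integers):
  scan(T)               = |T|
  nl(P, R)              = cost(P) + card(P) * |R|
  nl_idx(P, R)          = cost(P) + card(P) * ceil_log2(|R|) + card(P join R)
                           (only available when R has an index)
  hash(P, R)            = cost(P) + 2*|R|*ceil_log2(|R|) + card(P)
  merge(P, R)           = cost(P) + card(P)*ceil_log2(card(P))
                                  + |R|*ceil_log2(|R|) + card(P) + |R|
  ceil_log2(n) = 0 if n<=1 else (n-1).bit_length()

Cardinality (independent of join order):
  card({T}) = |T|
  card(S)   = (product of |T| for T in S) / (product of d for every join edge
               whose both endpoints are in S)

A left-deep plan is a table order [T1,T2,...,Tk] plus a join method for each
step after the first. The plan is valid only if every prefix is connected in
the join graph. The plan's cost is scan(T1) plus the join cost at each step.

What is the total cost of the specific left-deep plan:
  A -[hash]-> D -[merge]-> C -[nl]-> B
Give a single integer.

step 1: scan A: cost=100, card=100
step 2: join D via hash
    card(P join D) = 100*300/(5) = 6000
    cost = 100 + 2*300*9 + 100 = 5600
step 3: join C via merge
    card(P join C) = 6000*250/(5) = 300000
    cost = 5600 + 6000*13 + 250*8 + 6000 + 250 = 91850
step 4: join B via nl
    card(P join B) = 300000*120/(4) = 9000000
    cost = 91850 + 300000*120 = 36091850

36091850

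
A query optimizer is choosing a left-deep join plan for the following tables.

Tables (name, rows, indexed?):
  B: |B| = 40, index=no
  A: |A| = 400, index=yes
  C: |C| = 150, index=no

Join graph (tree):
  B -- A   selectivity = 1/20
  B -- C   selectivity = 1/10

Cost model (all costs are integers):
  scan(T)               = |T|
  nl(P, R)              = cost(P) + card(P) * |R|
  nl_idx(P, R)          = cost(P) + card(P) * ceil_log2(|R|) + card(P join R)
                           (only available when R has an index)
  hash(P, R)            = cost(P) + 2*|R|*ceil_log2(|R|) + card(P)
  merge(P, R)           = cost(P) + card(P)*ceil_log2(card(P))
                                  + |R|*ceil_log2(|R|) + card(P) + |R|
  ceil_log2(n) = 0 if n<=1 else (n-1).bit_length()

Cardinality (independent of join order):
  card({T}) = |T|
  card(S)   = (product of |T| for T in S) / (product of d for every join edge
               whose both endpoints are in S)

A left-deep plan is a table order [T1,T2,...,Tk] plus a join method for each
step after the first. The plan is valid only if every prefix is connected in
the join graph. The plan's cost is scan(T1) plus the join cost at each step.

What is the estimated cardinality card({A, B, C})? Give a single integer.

12000

Tables in S: A(400), B(40), C(150)
Edges inside S: B-A(d=20), B-C(d=10)
numerator = 400 * 40 * 150 = 2400000
denominator = 20 * 10 = 200
card(S) = 2400000 / 200 = 12000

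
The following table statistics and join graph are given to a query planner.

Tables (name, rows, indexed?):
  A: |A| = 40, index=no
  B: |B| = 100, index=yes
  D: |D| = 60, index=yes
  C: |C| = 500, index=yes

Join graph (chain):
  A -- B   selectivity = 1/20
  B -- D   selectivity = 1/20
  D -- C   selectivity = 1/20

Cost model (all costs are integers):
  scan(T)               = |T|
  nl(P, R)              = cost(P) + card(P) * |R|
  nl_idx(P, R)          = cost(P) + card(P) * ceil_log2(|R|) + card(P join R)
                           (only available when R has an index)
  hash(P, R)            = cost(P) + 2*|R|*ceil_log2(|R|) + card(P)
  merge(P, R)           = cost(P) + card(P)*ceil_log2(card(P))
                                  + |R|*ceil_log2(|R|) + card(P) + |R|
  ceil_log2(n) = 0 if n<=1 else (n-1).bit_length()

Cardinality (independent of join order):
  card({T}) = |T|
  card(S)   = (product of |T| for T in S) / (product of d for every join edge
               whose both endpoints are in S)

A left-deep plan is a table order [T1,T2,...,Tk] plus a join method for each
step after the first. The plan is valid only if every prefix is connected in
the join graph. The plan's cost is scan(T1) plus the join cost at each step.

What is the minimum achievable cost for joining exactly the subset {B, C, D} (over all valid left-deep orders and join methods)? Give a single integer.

Selinger DP over subsets of {B,C,D}:
  {B}: scan cost=100, card=100
  {D}: scan cost=60, card=60
  {C}: scan cost=500, card=500
  {BD}: card=300; try (B,nl_idx)→780, (D,hash)→920, (D,nl_idx)→1000, (B,merge)→1280, (D,merge)→1320, (B,hash)→1520 …(+2); best=780 via (B,nl_idx)
  {CD}: card=1500; try (D,hash)→1720, (C,nl_idx)→2100, (D,nl_idx)→5000, (C,merge)→5480, (D,merge)→5920, (C,hash)→9120 …(+2); best=1720 via (D,hash)
  {BCD}: card=7500; try (B,hash)→4620, (C,merge)→8780, (C,hash)→10080, (C,nl_idx)→10980, (B,nl_idx)→19720, (B,merge)→20520 …(+2); best=4620 via (B,hash)

4620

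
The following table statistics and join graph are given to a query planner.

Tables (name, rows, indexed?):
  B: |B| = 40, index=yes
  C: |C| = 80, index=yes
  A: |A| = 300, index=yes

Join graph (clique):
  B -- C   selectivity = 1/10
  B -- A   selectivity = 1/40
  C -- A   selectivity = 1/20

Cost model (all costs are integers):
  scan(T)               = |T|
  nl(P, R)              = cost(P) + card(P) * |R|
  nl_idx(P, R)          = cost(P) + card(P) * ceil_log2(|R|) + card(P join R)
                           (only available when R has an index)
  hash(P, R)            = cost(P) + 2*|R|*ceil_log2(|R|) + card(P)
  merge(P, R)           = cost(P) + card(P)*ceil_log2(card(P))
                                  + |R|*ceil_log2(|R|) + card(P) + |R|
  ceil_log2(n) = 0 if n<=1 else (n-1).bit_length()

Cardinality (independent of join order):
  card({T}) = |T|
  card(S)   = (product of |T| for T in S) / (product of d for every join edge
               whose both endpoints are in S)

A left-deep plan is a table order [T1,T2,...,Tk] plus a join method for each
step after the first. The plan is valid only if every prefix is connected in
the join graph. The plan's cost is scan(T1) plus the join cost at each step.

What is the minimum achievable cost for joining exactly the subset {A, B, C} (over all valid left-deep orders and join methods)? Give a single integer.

2120

Selinger DP over subsets of {A,B,C}:
  {B}: scan cost=40, card=40
  {C}: scan cost=80, card=80
  {A}: scan cost=300, card=300
  {BC}: card=320; try (C,nl_idx)→640, (B,hash)→640, (B,nl_idx)→880, (C,merge)→960, (B,merge)→1000, (C,hash)→1200 …(+2); best=640 via (C,nl_idx)
  {AB}: card=300; try (A,nl_idx)→700, (B,hash)→1080, (B,nl_idx)→2400, (A,merge)→3320, (B,merge)→3580, (A,hash)→5480 …(+2); best=700 via (A,nl_idx)
  {AC}: card=1200; try (C,hash)→1720, (A,nl_idx)→2000, (C,nl_idx)→3600, (A,merge)→3720, (C,merge)→3940, (A,hash)→5560 …(+2); best=1720 via (C,hash)
  {ABC}: card=120; try (C,hash)→2120, (C,nl_idx)→2920, (B,hash)→3400, (A,nl_idx)→3640, (C,merge)→4340, (A,hash)→6360 …(+6); best=2120 via (C,hash)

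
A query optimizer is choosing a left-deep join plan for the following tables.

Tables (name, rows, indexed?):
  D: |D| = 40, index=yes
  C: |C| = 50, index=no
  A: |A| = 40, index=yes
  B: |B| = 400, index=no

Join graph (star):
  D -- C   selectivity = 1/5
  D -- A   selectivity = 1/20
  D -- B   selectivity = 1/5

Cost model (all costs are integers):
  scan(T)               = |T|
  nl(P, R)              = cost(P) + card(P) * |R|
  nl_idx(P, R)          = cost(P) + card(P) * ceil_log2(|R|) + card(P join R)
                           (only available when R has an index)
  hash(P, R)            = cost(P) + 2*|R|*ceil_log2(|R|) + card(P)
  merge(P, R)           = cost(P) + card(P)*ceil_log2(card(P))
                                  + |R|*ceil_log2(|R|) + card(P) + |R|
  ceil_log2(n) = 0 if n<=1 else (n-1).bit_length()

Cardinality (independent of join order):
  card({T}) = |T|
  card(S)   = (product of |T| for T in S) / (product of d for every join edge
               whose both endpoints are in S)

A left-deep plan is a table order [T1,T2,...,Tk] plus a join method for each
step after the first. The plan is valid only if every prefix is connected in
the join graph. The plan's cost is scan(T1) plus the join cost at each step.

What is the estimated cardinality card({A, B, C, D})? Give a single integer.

Tables in S: A(40), B(400), C(50), D(40)
Edges inside S: D-C(d=5), D-A(d=20), D-B(d=5)
numerator = 40 * 400 * 50 * 40 = 32000000
denominator = 5 * 20 * 5 = 500
card(S) = 32000000 / 500 = 64000

64000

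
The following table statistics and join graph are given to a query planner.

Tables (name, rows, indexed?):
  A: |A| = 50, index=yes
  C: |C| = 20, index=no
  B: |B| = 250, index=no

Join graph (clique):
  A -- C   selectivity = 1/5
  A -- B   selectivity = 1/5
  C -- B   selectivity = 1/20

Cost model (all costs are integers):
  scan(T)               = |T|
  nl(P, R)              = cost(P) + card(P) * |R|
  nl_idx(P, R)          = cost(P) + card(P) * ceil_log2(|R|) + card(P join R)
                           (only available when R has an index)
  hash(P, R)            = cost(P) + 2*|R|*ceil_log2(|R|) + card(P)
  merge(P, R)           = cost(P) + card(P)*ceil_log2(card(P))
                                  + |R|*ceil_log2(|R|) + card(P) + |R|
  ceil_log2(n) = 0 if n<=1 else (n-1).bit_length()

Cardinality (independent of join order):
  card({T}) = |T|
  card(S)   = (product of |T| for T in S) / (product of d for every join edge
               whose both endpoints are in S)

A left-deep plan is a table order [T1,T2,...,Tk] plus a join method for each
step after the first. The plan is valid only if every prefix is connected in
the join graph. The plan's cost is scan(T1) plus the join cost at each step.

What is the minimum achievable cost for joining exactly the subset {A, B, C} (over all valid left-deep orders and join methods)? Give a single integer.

Selinger DP over subsets of {A,B,C}:
  {A}: scan cost=50, card=50
  {C}: scan cost=20, card=20
  {B}: scan cost=250, card=250
  {AC}: card=200; try (C,hash)→300, (A,nl_idx)→340, (A,merge)→490, (C,merge)→520, (A,hash)→640, (A,nl)→1020 …(+1); best=300 via (C,hash)
  {AB}: card=2500; try (A,hash)→1100, (B,merge)→2650, (A,merge)→2850, (B,hash)→4100, (A,nl_idx)→4250, (B,nl)→12550 …(+1); best=1100 via (A,hash)
  {BC}: card=250; try (C,hash)→700, (B,merge)→2390, (C,merge)→2620, (B,hash)→4040, (B,nl)→5020, (C,nl)→5250; best=700 via (C,hash)
  {ABC}: card=500; try (A,hash)→1550, (A,nl_idx)→2700, (A,merge)→3300, (C,hash)→3800, (B,merge)→4350, (B,hash)→4500 …(+4); best=1550 via (A,hash)

1550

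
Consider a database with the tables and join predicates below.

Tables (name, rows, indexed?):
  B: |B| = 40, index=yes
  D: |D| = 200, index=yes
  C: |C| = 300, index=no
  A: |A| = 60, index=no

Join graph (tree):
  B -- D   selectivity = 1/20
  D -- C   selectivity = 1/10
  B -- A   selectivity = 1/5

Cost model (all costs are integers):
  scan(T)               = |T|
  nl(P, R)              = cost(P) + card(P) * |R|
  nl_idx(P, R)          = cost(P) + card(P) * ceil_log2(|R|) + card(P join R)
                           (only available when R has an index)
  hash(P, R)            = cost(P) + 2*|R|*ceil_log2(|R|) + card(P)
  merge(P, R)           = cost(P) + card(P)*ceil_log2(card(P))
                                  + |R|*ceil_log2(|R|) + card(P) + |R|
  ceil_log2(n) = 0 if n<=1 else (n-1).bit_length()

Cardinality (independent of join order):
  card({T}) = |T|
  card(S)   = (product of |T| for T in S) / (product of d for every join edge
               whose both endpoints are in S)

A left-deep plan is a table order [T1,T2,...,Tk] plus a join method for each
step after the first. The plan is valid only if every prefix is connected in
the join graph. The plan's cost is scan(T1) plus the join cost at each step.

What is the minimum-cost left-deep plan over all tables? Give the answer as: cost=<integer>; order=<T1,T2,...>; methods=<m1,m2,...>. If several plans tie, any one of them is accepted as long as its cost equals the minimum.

cost=12080; order=B,D,A,C; methods=nl_idx,hash,hash

Selinger DP (subsets sized 1..n):
  {B}: scan cost=40, card=40
  {D}: scan cost=200, card=200
  {C}: scan cost=300, card=300
  {A}: scan cost=60, card=60
  {BD}: card=400; try (D,nl_idx)→760, (B,hash)→880, (B,nl_idx)→1800, (D,merge)→2120, (B,merge)→2280, (D,hash)→3280 …(+2); best=760 via (D,nl_idx)
  {AB}: card=480; try (B,hash)→600, (A,merge)→740, (B,merge)→760, (A,hash)→800, (B,nl_idx)→900, (A,nl)→2440 …(+1); best=600 via (B,hash)
  {CD}: card=6000; try (D,hash)→3800, (C,merge)→5000, (D,merge)→5100, (C,hash)→5800, (D,nl_idx)→8700, (C,nl)→60200 …(+1); best=3800 via (D,hash)
  {BCD}: card=12000; try (C,hash)→6560, (C,merge)→7760, (B,hash)→10280, (B,nl_idx)→51800, (B,merge)→88080, (C,nl)→120760 …(+1); best=6560 via (C,hash)
  {ABD}: card=4800; try (A,hash)→1880, (D,hash)→4280, (A,merge)→5180, (D,merge)→7200, (D,nl_idx)→9240, (A,nl)→24760 …(+1); best=1880 via (A,hash)
  {ABCD}: card=144000; try (C,hash)→12080, (A,hash)→19280, (C,merge)→72080, (A,merge)→186980, (A,nl)→726560, (C,nl)→1441880; best=12080 via (C,hash)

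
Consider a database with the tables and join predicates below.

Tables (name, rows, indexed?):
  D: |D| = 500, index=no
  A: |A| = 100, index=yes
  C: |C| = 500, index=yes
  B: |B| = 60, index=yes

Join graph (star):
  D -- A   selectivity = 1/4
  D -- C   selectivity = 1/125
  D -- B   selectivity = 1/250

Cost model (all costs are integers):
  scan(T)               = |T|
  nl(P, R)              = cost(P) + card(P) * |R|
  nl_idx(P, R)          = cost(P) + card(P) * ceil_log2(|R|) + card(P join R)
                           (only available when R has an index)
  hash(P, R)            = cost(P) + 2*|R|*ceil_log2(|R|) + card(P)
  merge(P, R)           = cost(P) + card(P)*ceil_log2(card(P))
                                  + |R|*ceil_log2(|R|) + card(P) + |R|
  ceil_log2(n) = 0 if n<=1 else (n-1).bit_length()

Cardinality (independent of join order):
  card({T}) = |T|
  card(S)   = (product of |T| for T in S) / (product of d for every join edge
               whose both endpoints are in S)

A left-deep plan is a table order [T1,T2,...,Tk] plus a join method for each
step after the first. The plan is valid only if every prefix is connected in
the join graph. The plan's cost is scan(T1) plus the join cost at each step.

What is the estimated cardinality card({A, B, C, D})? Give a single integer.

12000

Tables in S: A(100), B(60), C(500), D(500)
Edges inside S: D-A(d=4), D-C(d=125), D-B(d=250)
numerator = 100 * 60 * 500 * 500 = 1500000000
denominator = 4 * 125 * 250 = 125000
card(S) = 1500000000 / 125000 = 12000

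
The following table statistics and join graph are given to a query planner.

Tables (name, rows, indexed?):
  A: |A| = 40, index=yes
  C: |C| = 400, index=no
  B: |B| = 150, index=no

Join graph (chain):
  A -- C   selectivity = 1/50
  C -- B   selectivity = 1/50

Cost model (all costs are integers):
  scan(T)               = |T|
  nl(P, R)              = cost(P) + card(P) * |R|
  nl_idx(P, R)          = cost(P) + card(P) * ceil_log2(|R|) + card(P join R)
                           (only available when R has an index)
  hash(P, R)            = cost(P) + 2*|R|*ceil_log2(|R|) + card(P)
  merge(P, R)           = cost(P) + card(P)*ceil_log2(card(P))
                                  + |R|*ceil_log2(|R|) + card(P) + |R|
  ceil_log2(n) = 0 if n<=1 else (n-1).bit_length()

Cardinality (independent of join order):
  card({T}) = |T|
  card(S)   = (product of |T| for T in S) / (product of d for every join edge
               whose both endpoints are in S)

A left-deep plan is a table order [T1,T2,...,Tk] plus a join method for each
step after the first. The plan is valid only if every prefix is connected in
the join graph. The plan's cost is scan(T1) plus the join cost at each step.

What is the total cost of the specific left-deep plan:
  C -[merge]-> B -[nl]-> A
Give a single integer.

step 1: scan C: cost=400, card=400
step 2: join B via merge
    card(P join B) = 400*150/(50) = 1200
    cost = 400 + 400*9 + 150*8 + 400 + 150 = 5750
step 3: join A via nl
    card(P join A) = 1200*40/(50) = 960
    cost = 5750 + 1200*40 = 53750

53750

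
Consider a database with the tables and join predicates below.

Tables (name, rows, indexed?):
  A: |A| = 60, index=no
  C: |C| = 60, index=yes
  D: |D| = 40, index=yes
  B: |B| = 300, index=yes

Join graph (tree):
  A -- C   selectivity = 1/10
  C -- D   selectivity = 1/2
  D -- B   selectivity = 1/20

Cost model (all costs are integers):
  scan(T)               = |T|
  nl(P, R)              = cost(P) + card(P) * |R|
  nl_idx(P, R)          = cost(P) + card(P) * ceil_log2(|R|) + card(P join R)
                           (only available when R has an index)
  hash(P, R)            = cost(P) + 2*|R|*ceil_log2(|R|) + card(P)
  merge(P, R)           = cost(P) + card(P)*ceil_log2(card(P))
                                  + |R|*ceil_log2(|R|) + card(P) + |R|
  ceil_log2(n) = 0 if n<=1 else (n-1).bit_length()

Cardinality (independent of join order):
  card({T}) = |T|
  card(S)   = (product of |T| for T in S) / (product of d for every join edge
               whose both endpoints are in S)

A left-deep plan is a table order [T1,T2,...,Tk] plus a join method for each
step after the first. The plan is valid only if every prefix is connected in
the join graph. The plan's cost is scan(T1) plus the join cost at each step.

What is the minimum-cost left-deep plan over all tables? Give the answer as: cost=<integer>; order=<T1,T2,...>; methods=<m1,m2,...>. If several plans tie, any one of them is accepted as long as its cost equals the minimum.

cost=14220; order=A,C,D,B; methods=nl_idx,hash,hash

Selinger DP (subsets sized 1..n):
  {A}: scan cost=60, card=60
  {C}: scan cost=60, card=60
  {D}: scan cost=40, card=40
  {B}: scan cost=300, card=300
  {AC}: card=360; try (C,nl_idx)→780, (C,hash)→840, (A,hash)→840, (C,merge)→900, (A,merge)→900, (C,nl)→3660 …(+1); best=780 via (C,nl_idx)
  {CD}: card=1200; try (D,hash)→600, (C,merge)→740, (D,merge)→760, (C,hash)→800, (C,nl_idx)→1480, (D,nl_idx)→1620 …(+2); best=600 via (D,hash)
  {BD}: card=600; try (B,nl_idx)→1000, (D,hash)→1080, (D,nl_idx)→2700, (B,merge)→3320, (D,merge)→3580, (B,hash)→5480 …(+2); best=1000 via (B,nl_idx)
  {ACD}: card=7200; try (D,hash)→1620, (A,hash)→2520, (D,merge)→4660, (D,nl_idx)→10140, (D,nl)→15180, (A,merge)→15420 …(+1); best=1620 via (D,hash)
  {BCD}: card=18000; try (C,hash)→2320, (B,hash)→7200, (C,merge)→8020, (B,merge)→18000, (C,nl_idx)→22600, (B,nl_idx)→29400 …(+2); best=2320 via (C,hash)
  {ABCD}: card=108000; try (B,hash)→14220, (A,hash)→21040, (B,merge)→105420, (B,nl_idx)→174420, (A,merge)→290740, (A,nl)→1082320 …(+1); best=14220 via (B,hash)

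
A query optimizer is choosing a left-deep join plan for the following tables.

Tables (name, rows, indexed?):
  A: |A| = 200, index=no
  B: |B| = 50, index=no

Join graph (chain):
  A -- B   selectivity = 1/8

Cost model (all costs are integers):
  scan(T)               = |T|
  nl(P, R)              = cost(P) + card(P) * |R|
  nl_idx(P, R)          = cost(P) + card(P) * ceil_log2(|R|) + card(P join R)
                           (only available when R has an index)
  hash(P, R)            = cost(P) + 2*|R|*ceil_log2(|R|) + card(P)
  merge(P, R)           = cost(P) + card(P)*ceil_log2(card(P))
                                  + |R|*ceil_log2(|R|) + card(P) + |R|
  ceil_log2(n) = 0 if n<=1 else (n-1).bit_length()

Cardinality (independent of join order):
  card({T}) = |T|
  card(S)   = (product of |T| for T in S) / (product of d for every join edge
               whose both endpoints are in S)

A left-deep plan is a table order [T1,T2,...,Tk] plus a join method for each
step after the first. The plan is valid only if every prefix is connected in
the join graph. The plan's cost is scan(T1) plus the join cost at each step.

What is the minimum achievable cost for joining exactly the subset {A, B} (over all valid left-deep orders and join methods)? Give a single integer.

1000

Selinger DP over subsets of {A,B}:
  {A}: scan cost=200, card=200
  {B}: scan cost=50, card=50
  {AB}: card=1250; try (B,hash)→1000, (A,merge)→2200, (B,merge)→2350, (A,hash)→3300, (A,nl)→10050, (B,nl)→10200; best=1000 via (B,hash)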